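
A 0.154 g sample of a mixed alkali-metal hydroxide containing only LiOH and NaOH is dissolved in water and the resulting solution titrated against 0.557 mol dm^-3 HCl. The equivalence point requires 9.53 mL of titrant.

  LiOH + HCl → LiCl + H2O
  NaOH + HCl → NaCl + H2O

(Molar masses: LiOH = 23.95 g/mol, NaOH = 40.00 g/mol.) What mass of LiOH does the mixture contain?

n(HCl) = 0.00953 × 0.557 = 5.31 × 10^-3 mol
Let x = n(LiOH), y = n(NaOH).
Titrant: 1x + 1y = 5.31 × 10^-3;  mass: 23.95x + 40.00y = 0.154
Solving, x = 3.63 × 10^-3 mol, y = 1.67 × 10^-3 mol
mass of LiOH = 3.63 × 10^-3 × 23.95 = 0.0870 g

0.0870 g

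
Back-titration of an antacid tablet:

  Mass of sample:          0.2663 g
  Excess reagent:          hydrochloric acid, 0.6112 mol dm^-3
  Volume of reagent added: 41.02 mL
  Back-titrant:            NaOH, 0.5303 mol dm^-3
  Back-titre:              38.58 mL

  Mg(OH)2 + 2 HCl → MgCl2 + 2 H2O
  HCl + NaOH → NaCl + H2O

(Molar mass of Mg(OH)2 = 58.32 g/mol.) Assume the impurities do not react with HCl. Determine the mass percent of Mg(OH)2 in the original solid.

50.51 %

n(HCl) added = 0.04102 × 0.6112 = 0.02507 mol
n(NaOH) used in back-titration = 0.03858 × 0.5303 = 0.02046 mol
n(HCl) left over = 0.02046 mol (1:1 ratio)
n(HCl) consumed by analyte = 0.02507 − 0.02046 = 4.612 × 10^-3 mol
From the 1:2 ratio, n(Mg(OH)2) = 1/2 × 4.612 × 10^-3 = 2.306 × 10^-3 mol
mass of Mg(OH)2 = 2.306 × 10^-3 × 58.32 = 0.1345 g
% Mg(OH)2 = 0.1345 / 0.2663 × 100 = 50.51 %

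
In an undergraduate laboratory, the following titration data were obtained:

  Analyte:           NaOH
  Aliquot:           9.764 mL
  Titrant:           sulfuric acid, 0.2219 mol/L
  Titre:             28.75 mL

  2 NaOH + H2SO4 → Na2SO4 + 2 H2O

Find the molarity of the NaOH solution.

n(H2SO4) = 0.02875 L × 0.2219 mol/L = 6.380 × 10^-3 mol
From the 2:1 mole ratio, n(NaOH) = 2/1 × 6.380 × 10^-3 = 0.01276 mol
[NaOH] = 0.01276 mol / 0.009764 L = 1.307 mol/L

1.307 mol/L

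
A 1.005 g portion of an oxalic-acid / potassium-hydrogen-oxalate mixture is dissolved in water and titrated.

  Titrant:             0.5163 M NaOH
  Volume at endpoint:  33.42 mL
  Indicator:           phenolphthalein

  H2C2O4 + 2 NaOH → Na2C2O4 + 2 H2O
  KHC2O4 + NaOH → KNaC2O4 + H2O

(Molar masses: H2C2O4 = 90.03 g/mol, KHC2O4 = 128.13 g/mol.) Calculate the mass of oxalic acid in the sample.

0.6531 g

n(NaOH) = 0.03342 × 0.5163 = 0.01725 mol
Let x = n(H2C2O4), y = n(KHC2O4).
Titrant: 2x + 1y = 0.01725;  mass: 90.03x + 128.13y = 1.005
Solving, x = 7.254 × 10^-3 mol, y = 2.747 × 10^-3 mol
mass of H2C2O4 = 7.254 × 10^-3 × 90.03 = 0.6531 g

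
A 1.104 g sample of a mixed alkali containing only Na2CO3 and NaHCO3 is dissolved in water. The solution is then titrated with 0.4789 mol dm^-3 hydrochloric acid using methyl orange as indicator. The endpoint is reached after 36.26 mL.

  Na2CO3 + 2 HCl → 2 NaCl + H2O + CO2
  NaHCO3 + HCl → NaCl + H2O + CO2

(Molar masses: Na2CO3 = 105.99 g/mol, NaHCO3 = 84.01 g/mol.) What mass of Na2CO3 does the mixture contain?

n(HCl) = 0.03626 × 0.4789 = 0.01736 mol
Let x = n(Na2CO3), y = n(NaHCO3).
Titrant: 2x + 1y = 0.01736;  mass: 105.99x + 84.01y = 1.104
Solving, x = 5.720 × 10^-3 mol, y = 5.924 × 10^-3 mol
mass of Na2CO3 = 5.720 × 10^-3 × 105.99 = 0.6063 g

0.6063 g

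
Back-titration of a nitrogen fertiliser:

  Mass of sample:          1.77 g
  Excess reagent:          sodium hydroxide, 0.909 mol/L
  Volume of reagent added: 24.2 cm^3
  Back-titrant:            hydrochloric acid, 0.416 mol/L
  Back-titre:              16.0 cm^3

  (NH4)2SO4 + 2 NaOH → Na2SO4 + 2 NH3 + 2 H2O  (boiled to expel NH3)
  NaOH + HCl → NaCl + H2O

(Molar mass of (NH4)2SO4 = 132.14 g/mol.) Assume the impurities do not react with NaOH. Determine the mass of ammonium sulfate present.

n(NaOH) added = 0.0242 × 0.909 = 0.0220 mol
n(HCl) used in back-titration = 0.0160 × 0.416 = 6.66 × 10^-3 mol
n(NaOH) left over = 6.66 × 10^-3 mol (1:1 ratio)
n(NaOH) consumed by analyte = 0.0220 − 6.66 × 10^-3 = 0.0153 mol
From the 1:2 ratio, n((NH4)2SO4) = 1/2 × 0.0153 = 7.67 × 10^-3 mol
mass of (NH4)2SO4 = 7.67 × 10^-3 × 132.14 = 1.01 g

1.01 g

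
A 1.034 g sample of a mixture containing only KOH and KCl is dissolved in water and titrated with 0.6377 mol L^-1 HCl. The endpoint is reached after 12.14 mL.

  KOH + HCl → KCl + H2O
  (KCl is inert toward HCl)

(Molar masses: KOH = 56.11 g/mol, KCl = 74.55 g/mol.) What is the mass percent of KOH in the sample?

n(HCl) = 0.01214 × 0.6377 = 7.742 × 10^-3 mol
Let x = n(KOH), y = n(KCl).
Titrant: 1x = 7.742 × 10^-3;  mass: 56.11x + 74.55y = 1.034
Solving, x = 7.742 × 10^-3 mol, y = 8.043 × 10^-3 mol
mass of KOH = 7.742 × 10^-3 × 56.11 = 0.4344 g
% KOH = 0.4344 / 1.034 × 100 = 42.01 %

42.01 %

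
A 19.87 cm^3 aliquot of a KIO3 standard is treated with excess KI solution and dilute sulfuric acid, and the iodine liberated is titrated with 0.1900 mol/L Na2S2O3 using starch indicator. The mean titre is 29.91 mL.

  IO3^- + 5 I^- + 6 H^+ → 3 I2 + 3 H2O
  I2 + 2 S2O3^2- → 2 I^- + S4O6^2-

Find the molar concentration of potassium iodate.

0.04767 mol/L

n(S2O3^2-) = 0.02991 × 0.1900 = 5.683 × 10^-3 mol
n(I2) = n(S2O3^2-)/2 = 2.841 × 10^-3 mol
From the 1:3 ratio, n(IO3^-) in the aliquot = 1/3 × 2.841 × 10^-3 = 9.471 × 10^-4 mol
[IO3^-] = 9.471 × 10^-4 / 0.01987 = 0.04767 mol/L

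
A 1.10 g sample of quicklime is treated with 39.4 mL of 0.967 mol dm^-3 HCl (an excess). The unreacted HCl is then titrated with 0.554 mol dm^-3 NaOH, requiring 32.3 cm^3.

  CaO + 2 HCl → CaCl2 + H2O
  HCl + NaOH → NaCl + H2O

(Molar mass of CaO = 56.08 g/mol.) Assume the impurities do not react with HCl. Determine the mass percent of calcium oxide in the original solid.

n(HCl) added = 0.0394 × 0.967 = 0.0381 mol
n(NaOH) used in back-titration = 0.0323 × 0.554 = 0.0179 mol
n(HCl) left over = 0.0179 mol (1:1 ratio)
n(HCl) consumed by analyte = 0.0381 − 0.0179 = 0.0202 mol
From the 1:2 ratio, n(CaO) = 1/2 × 0.0202 = 0.0101 mol
mass of CaO = 0.0101 × 56.08 = 0.567 g
% CaO = 0.567 / 1.10 × 100 = 51.5 %

51.5 %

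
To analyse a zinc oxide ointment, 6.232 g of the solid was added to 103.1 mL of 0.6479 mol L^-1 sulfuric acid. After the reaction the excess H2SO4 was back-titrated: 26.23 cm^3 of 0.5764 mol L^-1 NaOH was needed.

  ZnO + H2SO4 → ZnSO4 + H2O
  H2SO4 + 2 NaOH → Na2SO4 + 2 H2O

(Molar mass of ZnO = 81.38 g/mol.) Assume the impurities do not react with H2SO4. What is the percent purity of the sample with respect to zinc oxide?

n(H2SO4) added = 0.1031 × 0.6479 = 0.06680 mol
n(NaOH) used in back-titration = 0.02623 × 0.5764 = 0.01512 mol
From the 1:2 ratio, n(H2SO4) left over = 1/2 × 0.01512 = 7.559 × 10^-3 mol
n(H2SO4) consumed by analyte = 0.06680 − 7.559 × 10^-3 = 0.05924 mol
n(ZnO) = 0.05924 mol (1:1 ratio)
mass of ZnO = 0.05924 × 81.38 = 4.821 g
% ZnO = 4.821 / 6.232 × 100 = 77.36 %

77.36 %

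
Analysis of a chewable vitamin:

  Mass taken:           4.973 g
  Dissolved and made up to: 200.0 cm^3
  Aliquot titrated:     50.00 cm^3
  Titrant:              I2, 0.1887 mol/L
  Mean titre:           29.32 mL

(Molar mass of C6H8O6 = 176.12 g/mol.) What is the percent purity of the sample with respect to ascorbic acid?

C6H8O6 + I2 → C6H6O6 + 2 HI
n(I2) per titration = 0.02932 × 0.1887 = 5.533 × 10^-3 mol
n(C6H8O6) in each aliquot = 5.533 × 10^-3 mol (1:1 ratio)
n(C6H8O6) in the whole flask = 5.533 × 10^-3 × 200.0/50.00 = 0.02213 mol
mass of C6H8O6 = 0.02213 × 176.12 = 3.898 g
% C6H8O6 = 3.898 / 4.973 × 100 = 78.38 %

78.38 %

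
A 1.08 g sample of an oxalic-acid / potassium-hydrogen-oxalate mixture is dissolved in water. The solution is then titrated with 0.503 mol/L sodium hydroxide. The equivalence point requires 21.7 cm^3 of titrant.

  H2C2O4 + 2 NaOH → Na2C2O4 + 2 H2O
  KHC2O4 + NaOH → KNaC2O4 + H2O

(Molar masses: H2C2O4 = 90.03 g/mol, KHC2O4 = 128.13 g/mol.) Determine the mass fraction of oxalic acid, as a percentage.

n(NaOH) = 0.0217 × 0.503 = 0.0109 mol
Let x = n(H2C2O4), y = n(KHC2O4).
Titrant: 2x + 1y = 0.0109;  mass: 90.03x + 128.13y = 1.08
Solving, x = 1.92 × 10^-3 mol, y = 7.08 × 10^-3 mol
mass of H2C2O4 = 1.92 × 10^-3 × 90.03 = 0.173 g
% H2C2O4 = 0.173 / 1.08 × 100 = 16.0 %

16.0 %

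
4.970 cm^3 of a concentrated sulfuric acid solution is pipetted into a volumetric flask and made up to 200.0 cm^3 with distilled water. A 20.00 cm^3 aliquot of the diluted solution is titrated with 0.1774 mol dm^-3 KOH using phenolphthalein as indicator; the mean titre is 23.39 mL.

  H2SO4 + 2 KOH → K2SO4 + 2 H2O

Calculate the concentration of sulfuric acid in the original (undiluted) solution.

n(KOH) = 0.02339 × 0.1774 = 4.149 × 10^-3 mol
From the 1:2 ratio, n(H2SO4) in the aliquot = 1/2 × 4.149 × 10^-3 = 2.075 × 10^-3 mol
[H2SO4]_dilute = 2.075 × 10^-3 / 0.02000 = 0.1037 mol/L
Dilution factor = 200.0 / 4.970 = 40.24
[H2SO4]_stock = 0.1037 × 40.24 = 4.174 mol/L

4.174 mol/L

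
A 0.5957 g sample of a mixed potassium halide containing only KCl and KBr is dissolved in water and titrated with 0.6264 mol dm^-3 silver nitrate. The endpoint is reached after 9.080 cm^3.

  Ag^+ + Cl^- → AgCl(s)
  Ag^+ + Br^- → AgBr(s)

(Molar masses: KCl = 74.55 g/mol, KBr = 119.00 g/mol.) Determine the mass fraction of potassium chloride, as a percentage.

n(AgNO3) = 0.009080 × 0.6264 = 5.688 × 10^-3 mol
Let x = n(KCl), y = n(KBr).
Titrant: 1x + 1y = 5.688 × 10^-3;  mass: 74.55x + 119.00y = 0.5957
Solving, x = 1.825 × 10^-3 mol, y = 3.862 × 10^-3 mol
mass of KCl = 1.825 × 10^-3 × 74.55 = 0.1361 g
% KCl = 0.1361 / 0.5957 × 100 = 22.84 %

22.84 %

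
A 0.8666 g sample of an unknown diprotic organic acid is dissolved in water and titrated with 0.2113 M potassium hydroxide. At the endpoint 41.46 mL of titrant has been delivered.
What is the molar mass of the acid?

197.8 g/mol

n(KOH) = 0.04146 L × 0.2113 mol/L = 8.760 × 10^-3 mol
From the 1:2 ratio, n(H2A) = 1/2 × 8.760 × 10^-3 = 4.380 × 10^-3 mol
M = m / n = 0.8666 g / 4.380 × 10^-3 mol = 197.8 g/mol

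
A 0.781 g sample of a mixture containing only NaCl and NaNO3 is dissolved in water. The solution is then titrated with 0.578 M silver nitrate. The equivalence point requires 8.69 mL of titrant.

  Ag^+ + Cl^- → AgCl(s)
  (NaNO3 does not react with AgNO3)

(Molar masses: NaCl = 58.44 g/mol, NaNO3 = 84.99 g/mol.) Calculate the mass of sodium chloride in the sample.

0.294 g

n(AgNO3) = 0.00869 × 0.578 = 5.02 × 10^-3 mol
Let x = n(NaCl), y = n(NaNO3).
Titrant: 1x = 5.02 × 10^-3;  mass: 58.44x + 84.99y = 0.781
Solving, x = 5.02 × 10^-3 mol, y = 5.74 × 10^-3 mol
mass of NaCl = 5.02 × 10^-3 × 58.44 = 0.294 g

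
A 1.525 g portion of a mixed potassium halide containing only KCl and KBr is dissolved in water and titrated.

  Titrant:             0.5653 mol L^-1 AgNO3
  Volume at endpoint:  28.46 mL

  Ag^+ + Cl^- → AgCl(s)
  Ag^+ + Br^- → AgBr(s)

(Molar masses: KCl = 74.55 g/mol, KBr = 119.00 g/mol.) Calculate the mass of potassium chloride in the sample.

n(AgNO3) = 0.02846 × 0.5653 = 0.01609 mol
Let x = n(KCl), y = n(KBr).
Titrant: 1x + 1y = 0.01609;  mass: 74.55x + 119.00y = 1.525
Solving, x = 8.763 × 10^-3 mol, y = 7.325 × 10^-3 mol
mass of KCl = 8.763 × 10^-3 × 74.55 = 0.6533 g

0.6533 g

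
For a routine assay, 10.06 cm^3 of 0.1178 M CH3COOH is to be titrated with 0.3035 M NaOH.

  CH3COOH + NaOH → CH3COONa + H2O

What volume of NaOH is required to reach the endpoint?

n(CH3COOH) = 0.01006 L × 0.1178 mol/L = 1.185 × 10^-3 mol
n(NaOH) = 1.185 × 10^-3 mol (1:1 stoichiometry)
V(NaOH) = 1.185 × 10^-3 mol / 0.3035 mol/L = 0.003905 L = 3.905 mL

3.905 mL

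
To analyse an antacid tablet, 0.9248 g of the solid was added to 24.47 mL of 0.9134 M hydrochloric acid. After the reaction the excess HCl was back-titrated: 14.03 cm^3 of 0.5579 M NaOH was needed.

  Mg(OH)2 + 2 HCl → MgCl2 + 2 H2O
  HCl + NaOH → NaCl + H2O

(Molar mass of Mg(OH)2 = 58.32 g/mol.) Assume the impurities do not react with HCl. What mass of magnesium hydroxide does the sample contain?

0.4235 g

n(HCl) added = 0.02447 × 0.9134 = 0.02235 mol
n(NaOH) used in back-titration = 0.01403 × 0.5579 = 7.827 × 10^-3 mol
n(HCl) left over = 7.827 × 10^-3 mol (1:1 ratio)
n(HCl) consumed by analyte = 0.02235 − 7.827 × 10^-3 = 0.01452 mol
From the 1:2 ratio, n(Mg(OH)2) = 1/2 × 0.01452 = 7.262 × 10^-3 mol
mass of Mg(OH)2 = 7.262 × 10^-3 × 58.32 = 0.4235 g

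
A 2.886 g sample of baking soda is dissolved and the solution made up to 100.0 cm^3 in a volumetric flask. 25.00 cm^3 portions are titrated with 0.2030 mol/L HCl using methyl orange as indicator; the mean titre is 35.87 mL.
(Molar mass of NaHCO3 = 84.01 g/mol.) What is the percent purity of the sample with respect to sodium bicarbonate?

NaHCO3 + HCl → NaCl + H2O + CO2
n(HCl) per titration = 0.03587 × 0.2030 = 7.282 × 10^-3 mol
n(NaHCO3) in each aliquot = 7.282 × 10^-3 mol (1:1 ratio)
n(NaHCO3) in the whole flask = 7.282 × 10^-3 × 100.0/25.00 = 0.02913 mol
mass of NaHCO3 = 0.02913 × 84.01 = 2.447 g
% NaHCO3 = 2.447 / 2.886 × 100 = 84.79 %

84.79 %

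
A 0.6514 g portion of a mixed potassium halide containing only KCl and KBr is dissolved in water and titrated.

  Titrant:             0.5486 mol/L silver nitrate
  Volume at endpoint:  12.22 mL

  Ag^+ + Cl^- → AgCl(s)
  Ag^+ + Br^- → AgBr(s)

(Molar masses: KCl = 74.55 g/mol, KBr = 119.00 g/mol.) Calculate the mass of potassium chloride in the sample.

0.2455 g

n(AgNO3) = 0.01222 × 0.5486 = 6.704 × 10^-3 mol
Let x = n(KCl), y = n(KBr).
Titrant: 1x + 1y = 6.704 × 10^-3;  mass: 74.55x + 119.00y = 0.6514
Solving, x = 3.293 × 10^-3 mol, y = 3.411 × 10^-3 mol
mass of KCl = 3.293 × 10^-3 × 74.55 = 0.2455 g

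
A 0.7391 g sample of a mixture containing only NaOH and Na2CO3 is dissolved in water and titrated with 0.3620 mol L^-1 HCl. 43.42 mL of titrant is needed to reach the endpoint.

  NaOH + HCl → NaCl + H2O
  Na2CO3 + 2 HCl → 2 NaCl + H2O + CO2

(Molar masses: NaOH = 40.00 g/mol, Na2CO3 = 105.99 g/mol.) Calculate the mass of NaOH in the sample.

0.2890 g

n(HCl) = 0.04342 × 0.3620 = 0.01572 mol
Let x = n(NaOH), y = n(Na2CO3).
Titrant: 1x + 2y = 0.01572;  mass: 40.00x + 105.99y = 0.7391
Solving, x = 7.224 × 10^-3 mol, y = 4.247 × 10^-3 mol
mass of NaOH = 7.224 × 10^-3 × 40.00 = 0.2890 g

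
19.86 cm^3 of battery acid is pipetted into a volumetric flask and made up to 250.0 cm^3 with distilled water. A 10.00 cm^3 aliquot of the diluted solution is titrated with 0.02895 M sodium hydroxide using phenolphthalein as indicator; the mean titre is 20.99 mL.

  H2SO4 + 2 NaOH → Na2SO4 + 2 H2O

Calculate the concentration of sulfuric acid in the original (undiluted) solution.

n(NaOH) = 0.02099 × 0.02895 = 6.077 × 10^-4 mol
From the 1:2 ratio, n(H2SO4) in the aliquot = 1/2 × 6.077 × 10^-4 = 3.038 × 10^-4 mol
[H2SO4]_dilute = 3.038 × 10^-4 / 0.01000 = 0.03038 mol/L
Dilution factor = 250.0 / 19.86 = 12.59
[H2SO4]_stock = 0.03038 × 12.59 = 0.3825 mol/L

0.3825 M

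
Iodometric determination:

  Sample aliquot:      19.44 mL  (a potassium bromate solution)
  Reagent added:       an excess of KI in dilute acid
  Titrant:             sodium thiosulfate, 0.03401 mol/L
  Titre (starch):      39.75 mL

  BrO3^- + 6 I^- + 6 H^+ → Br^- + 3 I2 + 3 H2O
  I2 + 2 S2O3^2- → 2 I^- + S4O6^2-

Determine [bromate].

n(S2O3^2-) = 0.03975 × 0.03401 = 1.352 × 10^-3 mol
n(I2) = n(S2O3^2-)/2 = 6.759 × 10^-4 mol
From the 1:3 ratio, n(BrO3^-) in the aliquot = 1/3 × 6.759 × 10^-4 = 2.253 × 10^-4 mol
[BrO3^-] = 2.253 × 10^-4 / 0.01944 = 0.01159 mol/L

0.01159 mol/L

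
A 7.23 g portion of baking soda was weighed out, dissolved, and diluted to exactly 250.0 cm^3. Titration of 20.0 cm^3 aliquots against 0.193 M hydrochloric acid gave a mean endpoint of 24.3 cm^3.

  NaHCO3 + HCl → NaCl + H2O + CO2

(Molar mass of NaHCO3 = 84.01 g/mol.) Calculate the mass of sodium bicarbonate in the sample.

4.92 g

n(HCl) per titration = 0.0243 × 0.193 = 4.69 × 10^-3 mol
n(NaHCO3) in each aliquot = 4.69 × 10^-3 mol (1:1 ratio)
n(NaHCO3) in the whole flask = 4.69 × 10^-3 × 250.0/20.0 = 0.0586 mol
mass of NaHCO3 = 0.0586 × 84.01 = 4.92 g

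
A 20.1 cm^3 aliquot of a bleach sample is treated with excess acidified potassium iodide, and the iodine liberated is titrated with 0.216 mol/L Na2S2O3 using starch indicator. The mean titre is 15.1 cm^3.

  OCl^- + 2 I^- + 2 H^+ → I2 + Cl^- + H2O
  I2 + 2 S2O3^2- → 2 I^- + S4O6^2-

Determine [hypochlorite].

n(S2O3^2-) = 0.0151 × 0.216 = 3.26 × 10^-3 mol
n(I2) = n(S2O3^2-)/2 = 1.63 × 10^-3 mol
n(OCl^-) in the aliquot = 1.63 × 10^-3 mol (1:1 ratio)
[OCl^-] = 1.63 × 10^-3 / 0.0201 = 0.0811 mol/L

0.0811 mol/L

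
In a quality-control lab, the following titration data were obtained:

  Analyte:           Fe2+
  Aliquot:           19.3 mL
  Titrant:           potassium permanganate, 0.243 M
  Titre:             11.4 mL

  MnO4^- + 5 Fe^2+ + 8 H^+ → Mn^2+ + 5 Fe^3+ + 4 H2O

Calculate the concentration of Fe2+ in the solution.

n(KMnO4) = 0.0114 L × 0.243 mol/L = 2.77 × 10^-3 mol
From the 5:1 mole ratio, n(Fe2+) = 5/1 × 2.77 × 10^-3 = 0.0139 mol
[Fe2+] = 0.0139 mol / 0.0193 L = 0.718 mol/L

0.718 M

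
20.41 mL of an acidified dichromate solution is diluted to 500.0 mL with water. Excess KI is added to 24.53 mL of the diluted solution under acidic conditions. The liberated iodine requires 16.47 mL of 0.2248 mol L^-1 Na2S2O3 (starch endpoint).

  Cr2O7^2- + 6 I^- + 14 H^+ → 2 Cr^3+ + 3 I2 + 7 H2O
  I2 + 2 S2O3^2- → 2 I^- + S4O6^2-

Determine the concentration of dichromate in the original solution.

0.6163 mol/L

n(S2O3^2-) = 0.01647 × 0.2248 = 3.702 × 10^-3 mol
n(I2) = n(S2O3^2-)/2 = 1.851 × 10^-3 mol
From the 1:3 ratio, n(Cr2O7^2-) in the aliquot = 1/3 × 1.851 × 10^-3 = 6.171 × 10^-4 mol
[Cr2O7^2-]_dilute = 6.171 × 10^-4 / 0.02453 = 0.02516 mol/L
[Cr2O7^2-]_original = 0.02516 × 500.0/20.41 = 0.6163 mol/L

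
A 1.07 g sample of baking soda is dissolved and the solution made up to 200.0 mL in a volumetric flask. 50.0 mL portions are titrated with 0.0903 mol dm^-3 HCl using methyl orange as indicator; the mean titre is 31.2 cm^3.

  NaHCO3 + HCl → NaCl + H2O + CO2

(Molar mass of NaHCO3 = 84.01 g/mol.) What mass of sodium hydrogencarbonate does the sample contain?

0.947 g

n(HCl) per titration = 0.0312 × 0.0903 = 2.82 × 10^-3 mol
n(NaHCO3) in each aliquot = 2.82 × 10^-3 mol (1:1 ratio)
n(NaHCO3) in the whole flask = 2.82 × 10^-3 × 200.0/50.0 = 0.0113 mol
mass of NaHCO3 = 0.0113 × 84.01 = 0.947 g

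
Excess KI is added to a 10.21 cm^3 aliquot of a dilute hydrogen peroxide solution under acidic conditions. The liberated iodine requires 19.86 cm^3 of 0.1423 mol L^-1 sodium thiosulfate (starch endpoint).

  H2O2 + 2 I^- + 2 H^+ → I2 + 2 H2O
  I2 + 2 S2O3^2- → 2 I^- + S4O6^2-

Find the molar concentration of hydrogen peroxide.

n(S2O3^2-) = 0.01986 × 0.1423 = 2.826 × 10^-3 mol
n(I2) = n(S2O3^2-)/2 = 1.413 × 10^-3 mol
n(H2O2) in the aliquot = 1.413 × 10^-3 mol (1:1 ratio)
[H2O2] = 1.413 × 10^-3 / 0.01021 = 0.1384 mol/L

0.1384 mol/L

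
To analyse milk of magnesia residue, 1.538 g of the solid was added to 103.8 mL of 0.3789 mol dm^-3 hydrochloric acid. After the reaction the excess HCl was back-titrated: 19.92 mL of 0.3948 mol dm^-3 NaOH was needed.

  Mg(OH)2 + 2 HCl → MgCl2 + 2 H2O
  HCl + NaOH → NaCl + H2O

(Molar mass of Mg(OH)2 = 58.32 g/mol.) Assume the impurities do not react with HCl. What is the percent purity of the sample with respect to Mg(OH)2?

n(HCl) added = 0.1038 × 0.3789 = 0.03933 mol
n(NaOH) used in back-titration = 0.01992 × 0.3948 = 7.864 × 10^-3 mol
n(HCl) left over = 7.864 × 10^-3 mol (1:1 ratio)
n(HCl) consumed by analyte = 0.03933 − 7.864 × 10^-3 = 0.03147 mol
From the 1:2 ratio, n(Mg(OH)2) = 1/2 × 0.03147 = 0.01573 mol
mass of Mg(OH)2 = 0.01573 × 58.32 = 0.9175 g
% Mg(OH)2 = 0.9175 / 1.538 × 100 = 59.66 %

59.66 %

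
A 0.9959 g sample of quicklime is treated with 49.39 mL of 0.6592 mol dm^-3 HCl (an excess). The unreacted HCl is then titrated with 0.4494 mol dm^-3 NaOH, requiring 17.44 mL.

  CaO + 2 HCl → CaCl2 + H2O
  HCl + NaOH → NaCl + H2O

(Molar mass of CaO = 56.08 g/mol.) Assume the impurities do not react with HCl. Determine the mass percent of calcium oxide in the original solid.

69.60 %

n(HCl) added = 0.04939 × 0.6592 = 0.03256 mol
n(NaOH) used in back-titration = 0.01744 × 0.4494 = 7.838 × 10^-3 mol
n(HCl) left over = 7.838 × 10^-3 mol (1:1 ratio)
n(HCl) consumed by analyte = 0.03256 − 7.838 × 10^-3 = 0.02472 mol
From the 1:2 ratio, n(CaO) = 1/2 × 0.02472 = 0.01236 mol
mass of CaO = 0.01236 × 56.08 = 0.6932 g
% CaO = 0.6932 / 0.9959 × 100 = 69.60 %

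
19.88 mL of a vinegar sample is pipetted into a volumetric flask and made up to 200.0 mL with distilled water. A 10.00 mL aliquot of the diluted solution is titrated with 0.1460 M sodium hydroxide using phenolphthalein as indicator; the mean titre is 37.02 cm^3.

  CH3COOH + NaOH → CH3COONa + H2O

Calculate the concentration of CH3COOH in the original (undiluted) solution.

5.438 M

n(NaOH) = 0.03702 × 0.1460 = 5.405 × 10^-3 mol
n(CH3COOH) in the aliquot = 5.405 × 10^-3 mol (1:1 ratio)
[CH3COOH]_dilute = 5.405 × 10^-3 / 0.01000 = 0.5405 mol/L
Dilution factor = 200.0 / 19.88 = 10.06
[CH3COOH]_stock = 0.5405 × 10.06 = 5.438 mol/L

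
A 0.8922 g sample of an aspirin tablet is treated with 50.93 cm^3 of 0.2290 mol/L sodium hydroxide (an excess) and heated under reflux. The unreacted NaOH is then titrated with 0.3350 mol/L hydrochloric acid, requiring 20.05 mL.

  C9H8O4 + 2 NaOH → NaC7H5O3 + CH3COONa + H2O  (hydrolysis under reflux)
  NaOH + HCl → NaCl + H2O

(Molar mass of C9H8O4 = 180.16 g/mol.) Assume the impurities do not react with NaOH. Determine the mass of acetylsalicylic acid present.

0.4456 g

n(NaOH) added = 0.05093 × 0.2290 = 0.01166 mol
n(HCl) used in back-titration = 0.02005 × 0.3350 = 6.717 × 10^-3 mol
n(NaOH) left over = 6.717 × 10^-3 mol (1:1 ratio)
n(NaOH) consumed by analyte = 0.01166 − 6.717 × 10^-3 = 4.946 × 10^-3 mol
From the 1:2 ratio, n(C9H8O4) = 1/2 × 4.946 × 10^-3 = 2.473 × 10^-3 mol
mass of C9H8O4 = 2.473 × 10^-3 × 180.16 = 0.4456 g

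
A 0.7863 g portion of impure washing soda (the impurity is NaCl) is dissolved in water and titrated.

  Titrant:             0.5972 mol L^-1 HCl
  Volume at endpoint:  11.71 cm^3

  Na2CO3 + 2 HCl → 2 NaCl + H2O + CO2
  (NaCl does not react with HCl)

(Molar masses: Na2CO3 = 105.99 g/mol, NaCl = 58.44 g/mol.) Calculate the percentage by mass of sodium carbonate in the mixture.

n(HCl) = 0.01171 × 0.5972 = 6.993 × 10^-3 mol
Let x = n(Na2CO3), y = n(NaCl).
Titrant: 2x = 6.993 × 10^-3;  mass: 105.99x + 58.44y = 0.7863
Solving, x = 3.497 × 10^-3 mol, y = 7.113 × 10^-3 mol
mass of Na2CO3 = 3.497 × 10^-3 × 105.99 = 0.3706 g
% Na2CO3 = 0.3706 / 0.7863 × 100 = 47.13 %

47.13 %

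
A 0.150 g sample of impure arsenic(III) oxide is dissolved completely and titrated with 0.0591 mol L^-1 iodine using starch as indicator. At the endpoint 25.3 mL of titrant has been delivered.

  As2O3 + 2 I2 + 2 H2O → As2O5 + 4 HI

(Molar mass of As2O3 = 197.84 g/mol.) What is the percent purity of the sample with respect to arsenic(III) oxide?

98.6 %

n(I2) = 0.0253 L × 0.0591 mol/L = 1.50 × 10^-3 mol
From the 1:2 ratio, n(As2O3) = 1/2 × 1.50 × 10^-3 = 7.48 × 10^-4 mol
mass of As2O3 = 7.48 × 10^-4 × 197.84 g/mol = 0.148 g
% As2O3 = 0.148 / 0.150 × 100 = 98.6 %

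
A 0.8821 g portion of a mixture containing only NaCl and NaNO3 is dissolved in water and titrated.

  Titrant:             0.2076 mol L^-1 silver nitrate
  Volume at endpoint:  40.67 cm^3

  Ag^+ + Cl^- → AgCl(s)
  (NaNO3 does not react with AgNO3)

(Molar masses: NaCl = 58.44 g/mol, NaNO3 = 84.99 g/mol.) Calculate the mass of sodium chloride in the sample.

0.4934 g

n(AgNO3) = 0.04067 × 0.2076 = 8.443 × 10^-3 mol
Let x = n(NaCl), y = n(NaNO3).
Titrant: 1x = 8.443 × 10^-3;  mass: 58.44x + 84.99y = 0.8821
Solving, x = 8.443 × 10^-3 mol, y = 4.573 × 10^-3 mol
mass of NaCl = 8.443 × 10^-3 × 58.44 = 0.4934 g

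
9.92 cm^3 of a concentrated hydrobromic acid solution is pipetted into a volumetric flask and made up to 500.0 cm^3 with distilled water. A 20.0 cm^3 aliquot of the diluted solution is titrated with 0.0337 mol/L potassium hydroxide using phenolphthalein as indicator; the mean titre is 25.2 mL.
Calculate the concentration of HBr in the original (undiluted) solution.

2.14 mol/L

HBr + KOH → KBr + H2O
n(KOH) = 0.0252 × 0.0337 = 8.49 × 10^-4 mol
n(HBr) in the aliquot = 8.49 × 10^-4 mol (1:1 ratio)
[HBr]_dilute = 8.49 × 10^-4 / 0.0200 = 0.0425 mol/L
Dilution factor = 500.0 / 9.92 = 50.40
[HBr]_stock = 0.0425 × 50.40 = 2.14 mol/L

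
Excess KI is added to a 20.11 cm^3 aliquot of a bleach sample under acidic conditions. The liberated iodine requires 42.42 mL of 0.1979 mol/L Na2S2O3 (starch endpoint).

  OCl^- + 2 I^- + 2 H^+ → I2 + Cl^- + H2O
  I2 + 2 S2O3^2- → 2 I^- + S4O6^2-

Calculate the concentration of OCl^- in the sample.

n(S2O3^2-) = 0.04242 × 0.1979 = 8.395 × 10^-3 mol
n(I2) = n(S2O3^2-)/2 = 4.197 × 10^-3 mol
n(OCl^-) in the aliquot = 4.197 × 10^-3 mol (1:1 ratio)
[OCl^-] = 4.197 × 10^-3 / 0.02011 = 0.2087 mol/L

0.2087 mol/L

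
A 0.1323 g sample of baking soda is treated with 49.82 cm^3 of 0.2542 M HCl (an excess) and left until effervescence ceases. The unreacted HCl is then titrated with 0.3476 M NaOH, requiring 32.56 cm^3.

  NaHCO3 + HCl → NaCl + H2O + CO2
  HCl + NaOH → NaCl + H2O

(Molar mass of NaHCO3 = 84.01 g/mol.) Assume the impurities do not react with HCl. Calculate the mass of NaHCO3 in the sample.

n(HCl) added = 0.04982 × 0.2542 = 0.01266 mol
n(NaOH) used in back-titration = 0.03256 × 0.3476 = 0.01132 mol
n(HCl) left over = 0.01132 mol (1:1 ratio)
n(HCl) consumed by analyte = 0.01266 − 0.01132 = 1.346 × 10^-3 mol
n(NaHCO3) = 1.346 × 10^-3 mol (1:1 ratio)
mass of NaHCO3 = 1.346 × 10^-3 × 84.01 = 0.1131 g

0.1131 g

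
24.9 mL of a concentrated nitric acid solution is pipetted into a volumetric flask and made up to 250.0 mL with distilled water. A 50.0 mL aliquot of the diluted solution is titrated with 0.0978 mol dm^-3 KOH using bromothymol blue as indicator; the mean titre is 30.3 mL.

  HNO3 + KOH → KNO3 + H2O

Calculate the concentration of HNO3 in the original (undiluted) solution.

0.595 mol/L

n(KOH) = 0.0303 × 0.0978 = 2.96 × 10^-3 mol
n(HNO3) in the aliquot = 2.96 × 10^-3 mol (1:1 ratio)
[HNO3]_dilute = 2.96 × 10^-3 / 0.0500 = 0.0593 mol/L
Dilution factor = 250.0 / 24.9 = 10.04
[HNO3]_stock = 0.0593 × 10.04 = 0.595 mol/L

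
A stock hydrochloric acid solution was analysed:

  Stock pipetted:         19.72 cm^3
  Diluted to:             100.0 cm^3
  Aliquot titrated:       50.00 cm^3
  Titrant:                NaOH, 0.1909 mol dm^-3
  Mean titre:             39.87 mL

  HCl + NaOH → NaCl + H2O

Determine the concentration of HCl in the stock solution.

n(NaOH) = 0.03987 × 0.1909 = 7.611 × 10^-3 mol
n(HCl) in the aliquot = 7.611 × 10^-3 mol (1:1 ratio)
[HCl]_dilute = 7.611 × 10^-3 / 0.05000 = 0.1522 mol/L
Dilution factor = 100.0 / 19.72 = 5.071
[HCl]_stock = 0.1522 × 5.071 = 0.7719 mol/L

0.7719 mol/L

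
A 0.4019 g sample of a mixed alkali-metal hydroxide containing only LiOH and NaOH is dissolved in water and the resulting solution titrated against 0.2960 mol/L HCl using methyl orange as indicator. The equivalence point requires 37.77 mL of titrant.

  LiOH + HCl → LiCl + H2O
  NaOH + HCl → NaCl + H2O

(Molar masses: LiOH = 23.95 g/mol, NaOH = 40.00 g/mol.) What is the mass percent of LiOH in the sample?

16.82 %

n(HCl) = 0.03777 × 0.2960 = 0.01118 mol
Let x = n(LiOH), y = n(NaOH).
Titrant: 1x + 1y = 0.01118;  mass: 23.95x + 40.00y = 0.4019
Solving, x = 2.822 × 10^-3 mol, y = 8.358 × 10^-3 mol
mass of LiOH = 2.822 × 10^-3 × 23.95 = 0.06759 g
% LiOH = 0.06759 / 0.4019 × 100 = 16.82 %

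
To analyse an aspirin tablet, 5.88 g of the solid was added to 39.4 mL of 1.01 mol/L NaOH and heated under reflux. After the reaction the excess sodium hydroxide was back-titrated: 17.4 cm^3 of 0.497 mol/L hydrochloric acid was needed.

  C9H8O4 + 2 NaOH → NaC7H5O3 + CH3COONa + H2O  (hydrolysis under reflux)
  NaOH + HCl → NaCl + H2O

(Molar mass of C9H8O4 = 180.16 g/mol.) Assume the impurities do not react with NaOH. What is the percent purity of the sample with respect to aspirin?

n(NaOH) added = 0.0394 × 1.01 = 0.0398 mol
n(HCl) used in back-titration = 0.0174 × 0.497 = 8.65 × 10^-3 mol
n(NaOH) left over = 8.65 × 10^-3 mol (1:1 ratio)
n(NaOH) consumed by analyte = 0.0398 − 8.65 × 10^-3 = 0.0311 mol
From the 1:2 ratio, n(C9H8O4) = 1/2 × 0.0311 = 0.0156 mol
mass of C9H8O4 = 0.0156 × 180.16 = 2.81 g
% C9H8O4 = 2.81 / 5.88 × 100 = 47.7 %

47.7 %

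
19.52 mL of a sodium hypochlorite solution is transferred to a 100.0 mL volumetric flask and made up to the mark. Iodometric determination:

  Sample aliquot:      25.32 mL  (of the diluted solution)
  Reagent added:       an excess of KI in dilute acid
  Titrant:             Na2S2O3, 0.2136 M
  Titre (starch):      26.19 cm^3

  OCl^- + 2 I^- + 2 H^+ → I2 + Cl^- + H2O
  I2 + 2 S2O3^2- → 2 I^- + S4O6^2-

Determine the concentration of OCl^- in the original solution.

0.5659 M

n(S2O3^2-) = 0.02619 × 0.2136 = 5.594 × 10^-3 mol
n(I2) = n(S2O3^2-)/2 = 2.797 × 10^-3 mol
n(OCl^-) in the aliquot = 2.797 × 10^-3 mol (1:1 ratio)
[OCl^-]_dilute = 2.797 × 10^-3 / 0.02532 = 0.1105 mol/L
[OCl^-]_original = 0.1105 × 100.0/19.52 = 0.5659 mol/L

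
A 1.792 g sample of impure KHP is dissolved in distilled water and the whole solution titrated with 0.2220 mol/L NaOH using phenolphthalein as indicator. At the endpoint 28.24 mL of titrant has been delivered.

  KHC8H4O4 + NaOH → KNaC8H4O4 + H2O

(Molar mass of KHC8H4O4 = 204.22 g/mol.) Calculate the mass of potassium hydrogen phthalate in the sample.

1.280 g

n(NaOH) = 0.02824 L × 0.2220 mol/L = 6.269 × 10^-3 mol
n(KHC8H4O4) = 6.269 × 10^-3 mol (1:1 ratio)
mass of KHC8H4O4 = 6.269 × 10^-3 × 204.22 g/mol = 1.280 g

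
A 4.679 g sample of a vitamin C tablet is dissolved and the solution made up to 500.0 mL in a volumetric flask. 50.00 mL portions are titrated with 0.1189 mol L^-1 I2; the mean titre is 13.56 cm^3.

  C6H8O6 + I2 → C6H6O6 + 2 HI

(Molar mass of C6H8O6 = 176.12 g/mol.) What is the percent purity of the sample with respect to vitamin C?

n(I2) per titration = 0.01356 × 0.1189 = 1.612 × 10^-3 mol
n(C6H8O6) in each aliquot = 1.612 × 10^-3 mol (1:1 ratio)
n(C6H8O6) in the whole flask = 1.612 × 10^-3 × 500.0/50.00 = 0.01612 mol
mass of C6H8O6 = 0.01612 × 176.12 = 2.840 g
% C6H8O6 = 2.840 / 4.679 × 100 = 60.69 %

60.69 %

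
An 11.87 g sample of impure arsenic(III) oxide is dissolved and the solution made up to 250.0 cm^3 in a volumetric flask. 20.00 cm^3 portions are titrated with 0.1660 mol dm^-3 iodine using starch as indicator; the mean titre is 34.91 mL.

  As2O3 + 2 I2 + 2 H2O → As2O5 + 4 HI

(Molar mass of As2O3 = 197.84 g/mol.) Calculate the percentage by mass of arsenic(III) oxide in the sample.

60.37 %

n(I2) per titration = 0.03491 × 0.1660 = 5.795 × 10^-3 mol
From the 1:2 ratio, n(As2O3) in each aliquot = 1/2 × 5.795 × 10^-3 = 2.898 × 10^-3 mol
n(As2O3) in the whole flask = 2.898 × 10^-3 × 250.0/20.00 = 0.03622 mol
mass of As2O3 = 0.03622 × 197.84 = 7.166 g
% As2O3 = 7.166 / 11.87 × 100 = 60.37 %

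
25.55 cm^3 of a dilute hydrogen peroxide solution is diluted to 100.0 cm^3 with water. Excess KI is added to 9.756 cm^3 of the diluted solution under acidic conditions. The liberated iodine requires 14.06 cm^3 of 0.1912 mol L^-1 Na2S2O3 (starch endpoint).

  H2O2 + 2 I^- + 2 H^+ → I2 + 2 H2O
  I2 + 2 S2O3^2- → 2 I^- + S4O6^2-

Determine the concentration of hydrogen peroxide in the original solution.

n(S2O3^2-) = 0.01406 × 0.1912 = 2.688 × 10^-3 mol
n(I2) = n(S2O3^2-)/2 = 1.344 × 10^-3 mol
n(H2O2) in the aliquot = 1.344 × 10^-3 mol (1:1 ratio)
[H2O2]_dilute = 1.344 × 10^-3 / 0.009756 = 0.1378 mol/L
[H2O2]_original = 0.1378 × 100.0/25.55 = 0.5392 mol/L

0.5392 mol/L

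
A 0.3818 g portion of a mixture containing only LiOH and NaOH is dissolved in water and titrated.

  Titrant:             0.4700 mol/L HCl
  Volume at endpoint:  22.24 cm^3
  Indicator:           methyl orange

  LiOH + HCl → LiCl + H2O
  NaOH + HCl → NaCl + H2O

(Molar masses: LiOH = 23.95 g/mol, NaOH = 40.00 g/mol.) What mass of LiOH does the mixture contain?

n(HCl) = 0.02224 × 0.4700 = 0.01045 mol
Let x = n(LiOH), y = n(NaOH).
Titrant: 1x + 1y = 0.01045;  mass: 23.95x + 40.00y = 0.3818
Solving, x = 2.262 × 10^-3 mol, y = 8.190 × 10^-3 mol
mass of LiOH = 2.262 × 10^-3 × 23.95 = 0.05419 g

0.05419 g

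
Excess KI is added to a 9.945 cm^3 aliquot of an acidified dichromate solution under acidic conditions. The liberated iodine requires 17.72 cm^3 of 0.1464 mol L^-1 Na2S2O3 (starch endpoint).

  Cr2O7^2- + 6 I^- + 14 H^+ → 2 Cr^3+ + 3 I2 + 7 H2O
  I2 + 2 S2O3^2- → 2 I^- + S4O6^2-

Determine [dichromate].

0.04348 mol/L

n(S2O3^2-) = 0.01772 × 0.1464 = 2.594 × 10^-3 mol
n(I2) = n(S2O3^2-)/2 = 1.297 × 10^-3 mol
From the 1:3 ratio, n(Cr2O7^2-) in the aliquot = 1/3 × 1.297 × 10^-3 = 4.324 × 10^-4 mol
[Cr2O7^2-] = 4.324 × 10^-4 / 0.009945 = 0.04348 mol/L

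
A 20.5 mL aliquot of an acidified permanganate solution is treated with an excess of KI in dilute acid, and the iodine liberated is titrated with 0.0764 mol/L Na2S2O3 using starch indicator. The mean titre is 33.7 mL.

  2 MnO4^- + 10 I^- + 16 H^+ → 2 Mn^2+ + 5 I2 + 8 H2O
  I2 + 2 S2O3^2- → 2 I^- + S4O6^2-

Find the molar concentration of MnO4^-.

n(S2O3^2-) = 0.0337 × 0.0764 = 2.57 × 10^-3 mol
n(I2) = n(S2O3^2-)/2 = 1.29 × 10^-3 mol
From the 2:5 ratio, n(MnO4^-) in the aliquot = 2/5 × 1.29 × 10^-3 = 5.15 × 10^-4 mol
[MnO4^-] = 5.15 × 10^-4 / 0.0205 = 0.0251 mol/L

0.0251 mol/L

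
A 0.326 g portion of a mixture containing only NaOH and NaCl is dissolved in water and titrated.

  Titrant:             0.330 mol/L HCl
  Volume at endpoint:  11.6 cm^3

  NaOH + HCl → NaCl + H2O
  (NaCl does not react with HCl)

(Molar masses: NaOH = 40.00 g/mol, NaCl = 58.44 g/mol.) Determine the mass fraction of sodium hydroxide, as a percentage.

n(HCl) = 0.0116 × 0.330 = 3.83 × 10^-3 mol
Let x = n(NaOH), y = n(NaCl).
Titrant: 1x = 3.83 × 10^-3;  mass: 40.00x + 58.44y = 0.326
Solving, x = 3.83 × 10^-3 mol, y = 2.96 × 10^-3 mol
mass of NaOH = 3.83 × 10^-3 × 40.00 = 0.153 g
% NaOH = 0.153 / 0.326 × 100 = 47.0 %

47.0 %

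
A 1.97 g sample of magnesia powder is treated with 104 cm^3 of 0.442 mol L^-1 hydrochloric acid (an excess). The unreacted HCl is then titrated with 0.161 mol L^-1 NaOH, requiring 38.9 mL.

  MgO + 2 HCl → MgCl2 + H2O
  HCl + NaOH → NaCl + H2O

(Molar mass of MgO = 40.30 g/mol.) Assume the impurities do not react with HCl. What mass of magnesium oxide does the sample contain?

0.800 g

n(HCl) added = 0.104 × 0.442 = 0.0460 mol
n(NaOH) used in back-titration = 0.0389 × 0.161 = 6.26 × 10^-3 mol
n(HCl) left over = 6.26 × 10^-3 mol (1:1 ratio)
n(HCl) consumed by analyte = 0.0460 − 6.26 × 10^-3 = 0.0397 mol
From the 1:2 ratio, n(MgO) = 1/2 × 0.0397 = 0.0199 mol
mass of MgO = 0.0199 × 40.30 = 0.800 g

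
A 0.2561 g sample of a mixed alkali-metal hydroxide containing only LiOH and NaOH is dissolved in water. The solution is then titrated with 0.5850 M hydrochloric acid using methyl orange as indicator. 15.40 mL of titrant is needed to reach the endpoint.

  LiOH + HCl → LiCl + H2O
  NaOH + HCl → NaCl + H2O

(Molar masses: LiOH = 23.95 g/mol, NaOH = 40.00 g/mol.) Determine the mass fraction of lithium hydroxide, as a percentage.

60.75 %

n(HCl) = 0.01540 × 0.5850 = 9.009 × 10^-3 mol
Let x = n(LiOH), y = n(NaOH).
Titrant: 1x + 1y = 9.009 × 10^-3;  mass: 23.95x + 40.00y = 0.2561
Solving, x = 6.496 × 10^-3 mol, y = 2.513 × 10^-3 mol
mass of LiOH = 6.496 × 10^-3 × 23.95 = 0.1556 g
% LiOH = 0.1556 / 0.2561 × 100 = 60.75 %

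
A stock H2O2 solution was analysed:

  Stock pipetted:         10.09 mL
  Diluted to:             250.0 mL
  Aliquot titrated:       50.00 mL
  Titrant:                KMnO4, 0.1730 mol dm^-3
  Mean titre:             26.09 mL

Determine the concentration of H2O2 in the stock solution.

5.592 mol/L

2 MnO4^- + 5 H2O2 + 6 H^+ → 2 Mn^2+ + 5 O2 + 8 H2O
n(KMnO4) = 0.02609 × 0.1730 = 4.514 × 10^-3 mol
From the 5:2 ratio, n(H2O2) in the aliquot = 5/2 × 4.514 × 10^-3 = 0.01128 mol
[H2O2]_dilute = 0.01128 / 0.05000 = 0.2257 mol/L
Dilution factor = 250.0 / 10.09 = 24.78
[H2O2]_stock = 0.2257 × 24.78 = 5.592 mol/L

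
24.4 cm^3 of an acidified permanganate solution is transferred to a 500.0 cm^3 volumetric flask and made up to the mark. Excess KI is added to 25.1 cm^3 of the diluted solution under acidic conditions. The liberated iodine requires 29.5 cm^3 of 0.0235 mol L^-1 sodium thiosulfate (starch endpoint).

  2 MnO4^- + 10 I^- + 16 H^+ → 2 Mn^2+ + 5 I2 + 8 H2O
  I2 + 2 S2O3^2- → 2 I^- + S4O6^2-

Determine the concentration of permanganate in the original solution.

0.113 mol/L

n(S2O3^2-) = 0.0295 × 0.0235 = 6.93 × 10^-4 mol
n(I2) = n(S2O3^2-)/2 = 3.47 × 10^-4 mol
From the 2:5 ratio, n(MnO4^-) in the aliquot = 2/5 × 3.47 × 10^-4 = 1.39 × 10^-4 mol
[MnO4^-]_dilute = 1.39 × 10^-4 / 0.0251 = 0.00552 mol/L
[MnO4^-]_original = 0.00552 × 500.0/24.4 = 0.113 mol/L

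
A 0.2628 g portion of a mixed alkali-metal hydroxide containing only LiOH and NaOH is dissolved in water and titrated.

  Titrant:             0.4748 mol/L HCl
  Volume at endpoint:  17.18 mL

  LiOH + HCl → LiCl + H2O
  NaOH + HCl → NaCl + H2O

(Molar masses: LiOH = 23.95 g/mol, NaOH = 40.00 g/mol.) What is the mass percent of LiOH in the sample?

36.05 %

n(HCl) = 0.01718 × 0.4748 = 8.157 × 10^-3 mol
Let x = n(LiOH), y = n(NaOH).
Titrant: 1x + 1y = 8.157 × 10^-3;  mass: 23.95x + 40.00y = 0.2628
Solving, x = 3.955 × 10^-3 mol, y = 4.202 × 10^-3 mol
mass of LiOH = 3.955 × 10^-3 × 23.95 = 0.09473 g
% LiOH = 0.09473 / 0.2628 × 100 = 36.05 %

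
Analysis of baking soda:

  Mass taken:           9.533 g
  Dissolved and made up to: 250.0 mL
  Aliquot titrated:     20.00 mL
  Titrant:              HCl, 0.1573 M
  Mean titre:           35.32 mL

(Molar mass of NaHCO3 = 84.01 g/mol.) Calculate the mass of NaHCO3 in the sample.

5.834 g

NaHCO3 + HCl → NaCl + H2O + CO2
n(HCl) per titration = 0.03532 × 0.1573 = 5.556 × 10^-3 mol
n(NaHCO3) in each aliquot = 5.556 × 10^-3 mol (1:1 ratio)
n(NaHCO3) in the whole flask = 5.556 × 10^-3 × 250.0/20.00 = 0.06945 mol
mass of NaHCO3 = 0.06945 × 84.01 = 5.834 g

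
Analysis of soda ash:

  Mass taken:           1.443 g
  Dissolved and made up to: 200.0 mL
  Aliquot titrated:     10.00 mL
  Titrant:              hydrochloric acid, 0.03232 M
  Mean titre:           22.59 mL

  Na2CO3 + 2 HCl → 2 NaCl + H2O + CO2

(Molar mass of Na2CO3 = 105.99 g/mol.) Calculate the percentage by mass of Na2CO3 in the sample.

53.63 %

n(HCl) per titration = 0.02259 × 0.03232 = 7.301 × 10^-4 mol
From the 1:2 ratio, n(Na2CO3) in each aliquot = 1/2 × 7.301 × 10^-4 = 3.651 × 10^-4 mol
n(Na2CO3) in the whole flask = 3.651 × 10^-4 × 200.0/10.00 = 7.301 × 10^-3 mol
mass of Na2CO3 = 7.301 × 10^-3 × 105.99 = 0.7738 g
% Na2CO3 = 0.7738 / 1.443 × 100 = 53.63 %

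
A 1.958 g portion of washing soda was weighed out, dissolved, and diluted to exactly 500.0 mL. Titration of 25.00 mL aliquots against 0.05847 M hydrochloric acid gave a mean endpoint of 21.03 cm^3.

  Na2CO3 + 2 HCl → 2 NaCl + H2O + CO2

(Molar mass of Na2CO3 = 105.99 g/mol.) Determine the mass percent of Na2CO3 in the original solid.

66.56 %

n(HCl) per titration = 0.02103 × 0.05847 = 1.230 × 10^-3 mol
From the 1:2 ratio, n(Na2CO3) in each aliquot = 1/2 × 1.230 × 10^-3 = 6.148 × 10^-4 mol
n(Na2CO3) in the whole flask = 6.148 × 10^-4 × 500.0/25.00 = 0.01230 mol
mass of Na2CO3 = 0.01230 × 105.99 = 1.303 g
% Na2CO3 = 1.303 / 1.958 × 100 = 66.56 %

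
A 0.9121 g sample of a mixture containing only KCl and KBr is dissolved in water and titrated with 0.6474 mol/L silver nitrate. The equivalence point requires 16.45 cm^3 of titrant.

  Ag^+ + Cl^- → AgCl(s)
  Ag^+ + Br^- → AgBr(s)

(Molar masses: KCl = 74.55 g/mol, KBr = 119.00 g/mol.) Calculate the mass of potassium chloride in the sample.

n(AgNO3) = 0.01645 × 0.6474 = 0.01065 mol
Let x = n(KCl), y = n(KBr).
Titrant: 1x + 1y = 0.01065;  mass: 74.55x + 119.00y = 0.9121
Solving, x = 7.991 × 10^-3 mol, y = 2.658 × 10^-3 mol
mass of KCl = 7.991 × 10^-3 × 74.55 = 0.5958 g

0.5958 g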